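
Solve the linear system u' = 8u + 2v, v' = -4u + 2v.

u(t) = C_1e^(4t) + C_2e^(6t), v(t) = -2C_1e^(4t) - C_2e^(6t)

Coefficient matrix A = [[8, 2], [-4, 2]].
Characteristic polynomial det(A - λI) = λ^2 - 10λ + 24 = 0.
Eigenvalues λ = 4, 6.
For λ=4: (A-λI) row 1 is [4, 2], so an eigenvector is (1, -2).
For λ=6: (A-λI) row 1 is [2, 2], so an eigenvector is (1, -1).
General solution: C_1e^(4t)(1,-2) + C_2e^(6t)(1,-1).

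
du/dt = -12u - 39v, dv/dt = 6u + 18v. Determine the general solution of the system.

u(t) = -3C_1e^(3t)sin(3t) - 2C_1e^(3t)cos(3t) - 2C_2e^(3t)sin(3t) + 3C_2e^(3t)cos(3t), v(t) = C_1e^(3t)sin(3t) + C_1e^(3t)cos(3t) + C_2e^(3t)sin(3t) - C_2e^(3t)cos(3t)

Coefficient matrix A = [[-12, -39], [6, 18]].
Characteristic polynomial det(A - λI) = λ^2 - 6λ + 18 = 0.
Eigenvalues λ = 3 ± 3i (complex conjugate pair).
For λ=3+3i: an eigenvector is (-2,1) - i(-3,1) = (-2 + 3i, 1 - i).
A real fundamental pair from Re and Im of e^((3+3i)t)v: X_1 = e^(3t)(cos(3t)·(-2,1) + sin(3t)·(-3,1)), X_2 = e^(3t)(sin(3t)·(-2,1) - cos(3t)·(-3,1)).
General solution: C_1X_1 + C_2X_2.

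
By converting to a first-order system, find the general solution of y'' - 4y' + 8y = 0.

y(t) = c_1e^(2t)cos(2t) + c_2e^(2t)sin(2t)

Let x_1 = y, x_2 = y'. Then x_1' = x_2 and x_2' = -8x_1 + 4x_2.
A = [[0,1],[-8,4]]; det(A-λI) = λ^2 - 4λ + 8.
Eigenvalues λ = 2 ± 2i.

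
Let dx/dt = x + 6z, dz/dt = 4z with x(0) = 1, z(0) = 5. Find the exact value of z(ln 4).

1280

A = [[1,6],[0,4]]; eigenvalues λ = 1, 4.
Eigenvectors: (1,0) for λ=1, (-2,-1) for λ=4.
From the initial condition, c_1 = -9, c_2 = -5.
z(ln 4) = (-9)(4^1)(0) + (-5)(4^4)(-1) = 1280.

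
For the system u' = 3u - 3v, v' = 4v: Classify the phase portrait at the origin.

unstable node

A = [[3,-3],[0,4]]; det(A-λI) = λ^2 - 7λ + 12.
λ = 4, 3: both positive.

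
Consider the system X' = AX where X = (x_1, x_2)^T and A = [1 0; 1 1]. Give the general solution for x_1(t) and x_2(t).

Coefficient matrix A = [[1, 0], [1, 1]].
Characteristic polynomial det(A - λI) = λ^2 - 2λ + 1 = 0.
Single eigenvalue λ = 1 with algebraic multiplicity 2.
Eigenvector v = (0,1); generalized eigenvector w with (A-λI)w=v is (1,2).
General solution: e^(t)[c_1·v + c_2·(t·v + w)].

x_1(t) = c_2e^(t), x_2(t) = c_1e^(t) + c_2te^(t) + 2c_2e^(t)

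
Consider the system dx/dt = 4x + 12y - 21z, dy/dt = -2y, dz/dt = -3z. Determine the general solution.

Coefficient matrix A = [[4, 12, -21], [0, -2, 0], [0, 0, -3]].
det(A - λI) = 0 gives eigenvalues λ = 4, -2, -3.
For λ=4: eigenvector (1,0,0).
For λ=-2: eigenvector (-2,1,0).
For λ=-3: eigenvector (3,0,1).
General solution: C_1e^(4t)(1,0,0) + C_2e^(-2t)(-2,1,0) + C_3e^(-3t)(3,0,1).

x(t) = C_1e^(4t) - 2C_2e^(-2t) + 3C_3e^(-3t), y(t) = C_2e^(-2t), z(t) = C_3e^(-3t)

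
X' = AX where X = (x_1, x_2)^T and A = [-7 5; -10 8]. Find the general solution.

x_1(t) = -c_1e^(3t) - c_2e^(-2t), x_2(t) = -2c_1e^(3t) - c_2e^(-2t)

Coefficient matrix A = [[-7, 5], [-10, 8]].
Characteristic polynomial det(A - λI) = λ^2 - λ - 6 = 0.
Eigenvalues λ = 3, -2.
For λ=3: (A-λI) row 1 is [-10, 5], so an eigenvector is (-1, -2).
For λ=-2: (A-λI) row 1 is [-5, 5], so an eigenvector is (-1, -1).
General solution: c_1e^(3t)(-1,-2) + c_2e^(-2t)(-1,-1).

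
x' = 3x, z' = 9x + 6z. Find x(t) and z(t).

x(t) = -K_2e^(3t), z(t) = -K_1e^(6t) + 3K_2e^(3t)

Coefficient matrix A = [[3, 0], [9, 6]].
Characteristic polynomial det(A - λI) = λ^2 - 9λ + 18 = 0.
Eigenvalues λ = 6, 3.
For λ=6: (A-λI) row 1 is [-3, 0], so an eigenvector is (0, -1).
For λ=3: (A-λI) row 2 is [9, 3], so an eigenvector is (-1, 3).
General solution: K_1e^(6t)(0,-1) + K_2e^(3t)(-1,3).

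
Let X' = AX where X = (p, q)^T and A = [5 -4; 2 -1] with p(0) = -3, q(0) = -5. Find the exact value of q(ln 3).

33

A = [[5,-4],[2,-1]]; eigenvalues λ = 1, 3.
Eigenvectors: (-1,-1) for λ=1, (2,1) for λ=3.
From the initial condition, c_1 = 7, c_2 = 2.
q(ln 3) = (7)(3^1)(-1) + (2)(3^3)(1) = 33.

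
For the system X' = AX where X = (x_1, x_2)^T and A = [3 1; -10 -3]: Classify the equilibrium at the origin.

A = [[3,1],[-10,-3]]; det(A-λI) = λ^2 + 1.
λ = 0 ± i: zero real part.

center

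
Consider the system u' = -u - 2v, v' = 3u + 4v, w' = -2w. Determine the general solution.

u(t) = K_1e^(t) - 2K_3e^(2t), v(t) = -K_1e^(t) + 3K_3e^(2t), w(t) = K_2e^(-2t)

Coefficient matrix A = [[-1, -2, 0], [3, 4, 0], [0, 0, -2]].
det(A - λI) = 0 gives eigenvalues λ = 1, -2, 2.
For λ=1: eigenvector (1,-1,0).
For λ=-2: eigenvector (0,0,1).
For λ=2: eigenvector (-2,3,0).
General solution: K_1e^(t)(1,-1,0) + K_2e^(-2t)(0,0,1) + K_3e^(2t)(-2,3,0).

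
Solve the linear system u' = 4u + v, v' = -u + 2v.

Coefficient matrix A = [[4, 1], [-1, 2]].
Characteristic polynomial det(A - λI) = λ^2 - 6λ + 9 = 0.
Single eigenvalue λ = 3 with algebraic multiplicity 2.
Eigenvector v = (-1,1); generalized eigenvector w with (A-λI)w=v is (0,-1).
General solution: e^(3t)[C_1·v + C_2·(t·v + w)].

u(t) = -C_1e^(3t) - C_2te^(3t), v(t) = C_1e^(3t) + C_2te^(3t) - C_2e^(3t)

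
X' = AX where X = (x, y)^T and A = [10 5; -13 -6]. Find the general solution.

x(t) = K_1e^(2t)sin(t) + 2K_1e^(2t)cos(t) + 2K_2e^(2t)sin(t) - K_2e^(2t)cos(t), y(t) = -2K_1e^(2t)sin(t) - 3K_1e^(2t)cos(t) - 3K_2e^(2t)sin(t) + 2K_2e^(2t)cos(t)

Coefficient matrix A = [[10, 5], [-13, -6]].
Characteristic polynomial det(A - λI) = λ^2 - 4λ + 5 = 0.
Eigenvalues λ = 2 ± i (complex conjugate pair).
For λ=2+i: an eigenvector is (2,-3) - i(1,-2) = (2 - i, -3 + 2i).
A real fundamental pair from Re and Im of e^((2+i)t)v: X_1 = e^(2t)(cos(t)·(2,-3) + sin(t)·(1,-2)), X_2 = e^(2t)(sin(t)·(2,-3) - cos(t)·(1,-2)).
General solution: K_1X_1 + K_2X_2.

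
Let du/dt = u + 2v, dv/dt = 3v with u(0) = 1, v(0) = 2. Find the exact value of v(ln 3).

A = [[1,2],[0,3]]; eigenvalues λ = 1, 3.
Eigenvectors: (-1,0) for λ=1, (1,1) for λ=3.
From the initial condition, c_1 = 1, c_2 = 2.
v(ln 3) = (1)(3^1)(0) + (2)(3^3)(1) = 54.

54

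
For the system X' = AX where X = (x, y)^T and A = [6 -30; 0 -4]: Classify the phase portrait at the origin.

saddle

A = [[6,-30],[0,-4]]; det(A-λI) = λ^2 - 2λ - 24.
λ = -4, 6: opposite signs.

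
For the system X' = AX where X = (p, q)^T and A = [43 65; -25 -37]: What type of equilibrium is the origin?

unstable spiral

A = [[43,65],[-25,-37]]; det(A-λI) = λ^2 - 6λ + 34.
λ = 3 ± 5i: positive real part.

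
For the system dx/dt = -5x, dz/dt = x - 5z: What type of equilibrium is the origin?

stable improper node

A = [[-5,0],[1,-5]]; det(A-λI) = λ^2 + 10λ + 25.
repeated λ = -5 with a single eigenvector.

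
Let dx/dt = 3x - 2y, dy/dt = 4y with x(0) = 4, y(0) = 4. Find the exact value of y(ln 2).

64

A = [[3,-2],[0,4]]; eigenvalues λ = 3, 4.
Eigenvectors: (-1,0) for λ=3, (2,-1) for λ=4.
From the initial condition, c_1 = -12, c_2 = -4.
y(ln 2) = (-12)(2^3)(0) + (-4)(2^4)(-1) = 64.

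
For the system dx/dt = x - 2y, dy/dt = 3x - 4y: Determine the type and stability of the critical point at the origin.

A = [[1,-2],[3,-4]]; det(A-λI) = λ^2 + 3λ + 2.
λ = -1, -2: both negative.

stable node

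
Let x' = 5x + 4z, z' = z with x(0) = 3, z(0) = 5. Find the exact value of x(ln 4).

A = [[5,4],[0,1]]; eigenvalues λ = 5, 1.
Eigenvectors: (1,0) for λ=5, (-1,1) for λ=1.
From the initial condition, c_1 = 8, c_2 = 5.
x(ln 4) = (8)(4^5)(1) + (5)(4^1)(-1) = 8172.

8172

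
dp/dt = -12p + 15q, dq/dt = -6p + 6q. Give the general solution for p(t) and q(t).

Coefficient matrix A = [[-12, 15], [-6, 6]].
Characteristic polynomial det(A - λI) = λ^2 + 6λ + 18 = 0.
Eigenvalues λ = -3 ± 3i (complex conjugate pair).
For λ=-3+3i: an eigenvector is (-2,-1) - i(1,1) = (-2 - i, -1 - i).
A real fundamental pair from Re and Im of e^((-3+3i)t)v: X_1 = e^(-3t)(cos(3t)·(-2,-1) + sin(3t)·(1,1)), X_2 = e^(-3t)(sin(3t)·(-2,-1) - cos(3t)·(1,1)).
General solution: C_1X_1 + C_2X_2.

p(t) = C_1e^(-3t)sin(3t) - 2C_1e^(-3t)cos(3t) - 2C_2e^(-3t)sin(3t) - C_2e^(-3t)cos(3t), q(t) = C_1e^(-3t)sin(3t) - C_1e^(-3t)cos(3t) - C_2e^(-3t)sin(3t) - C_2e^(-3t)cos(3t)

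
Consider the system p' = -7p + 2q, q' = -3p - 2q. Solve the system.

Coefficient matrix A = [[-7, 2], [-3, -2]].
Characteristic polynomial det(A - λI) = λ^2 + 9λ + 20 = 0.
Eigenvalues λ = -4, -5.
For λ=-4: (A-λI) row 1 is [-3, 2], so an eigenvector is (-2, -3).
For λ=-5: (A-λI) row 1 is [-2, 2], so an eigenvector is (-1, -1).
General solution: C_1e^(-4t)(-2,-3) + C_2e^(-5t)(-1,-1).

p(t) = -2C_1e^(-4t) - C_2e^(-5t), q(t) = -3C_1e^(-4t) - C_2e^(-5t)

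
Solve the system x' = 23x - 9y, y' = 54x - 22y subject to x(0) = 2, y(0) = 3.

x(t) = 3e^(5t) - e^(-4t), y(t) = 6e^(5t) - 3e^(-4t)

Coefficient matrix A = [[23, -9], [54, -22]].
Characteristic polynomial det(A - λI) = λ^2 - λ - 20 = 0.
Eigenvalues λ = 5, -4.
For λ=5: (A-λI) row 1 is [18, -9], so an eigenvector is (1, 2).
For λ=-4: (A-λI) row 1 is [27, -9], so an eigenvector is (1, 3).
General solution: K_1e^(5t)(1,2) + K_2e^(-4t)(1,3).
Applying x(0)=2, y(0)=3 gives K_1=3, K_2=-1.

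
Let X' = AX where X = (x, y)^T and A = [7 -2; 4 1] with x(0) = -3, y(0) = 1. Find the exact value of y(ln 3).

A = [[7,-2],[4,1]]; eigenvalues λ = 3, 5.
Eigenvectors: (-1,-2) for λ=3, (-1,-1) for λ=5.
From the initial condition, c_1 = -4, c_2 = 7.
y(ln 3) = (-4)(3^3)(-2) + (7)(3^5)(-1) = -1485.

-1485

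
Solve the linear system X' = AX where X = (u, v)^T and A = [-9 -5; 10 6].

u(t) = C_1e^(t) - C_2e^(-4t), v(t) = -2C_1e^(t) + C_2e^(-4t)

Coefficient matrix A = [[-9, -5], [10, 6]].
Characteristic polynomial det(A - λI) = λ^2 + 3λ - 4 = 0.
Eigenvalues λ = 1, -4.
For λ=1: (A-λI) row 1 is [-10, -5], so an eigenvector is (1, -2).
For λ=-4: (A-λI) row 1 is [-5, -5], so an eigenvector is (-1, 1).
General solution: C_1e^(t)(1,-2) + C_2e^(-4t)(-1,1).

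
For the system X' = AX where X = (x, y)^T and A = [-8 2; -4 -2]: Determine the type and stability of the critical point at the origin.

A = [[-8,2],[-4,-2]]; det(A-λI) = λ^2 + 10λ + 24.
λ = -4, -6: both negative.

stable node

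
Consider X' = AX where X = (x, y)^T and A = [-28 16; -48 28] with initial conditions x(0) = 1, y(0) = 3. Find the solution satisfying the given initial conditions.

x(t) = 3e^(4t) - 2e^(-4t), y(t) = 6e^(4t) - 3e^(-4t)

Coefficient matrix A = [[-28, 16], [-48, 28]].
Characteristic polynomial det(A - λI) = λ^2 - 16 = 0.
Eigenvalues λ = -4, 4.
For λ=-4: (A-λI) row 1 is [-24, 16], so an eigenvector is (2, 3).
For λ=4: (A-λI) row 1 is [-32, 16], so an eigenvector is (1, 2).
General solution: c_1e^(-4t)(2,3) + c_2e^(4t)(1,2).
Applying x(0)=1, y(0)=3 gives c_1=-1, c_2=3.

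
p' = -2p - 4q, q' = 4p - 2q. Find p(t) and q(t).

Coefficient matrix A = [[-2, -4], [4, -2]].
Characteristic polynomial det(A - λI) = λ^2 + 4λ + 20 = 0.
Eigenvalues λ = -2 ± 4i (complex conjugate pair).
For λ=-2+4i: an eigenvector is (0,1) - i(-1,0) = (0 + i, 1).
A real fundamental pair from Re and Im of e^((-2+4i)t)v: X_1 = e^(-2t)(cos(4t)·(0,1) + sin(4t)·(-1,0)), X_2 = e^(-2t)(sin(4t)·(0,1) - cos(4t)·(-1,0)).
General solution: K_1X_1 + K_2X_2.

p(t) = -K_1e^(-2t)sin(4t) + K_2e^(-2t)cos(4t), q(t) = K_1e^(-2t)cos(4t) + K_2e^(-2t)sin(4t)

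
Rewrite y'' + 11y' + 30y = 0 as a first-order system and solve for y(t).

Let x_1 = y, x_2 = y'. Then x_1' = x_2 and x_2' = -30x_1 - 11x_2.
A = [[0,1],[-30,-11]]; det(A-λI) = λ^2 + 11λ + 30.
Eigenvalues λ = -5, -6 with eigenvectors (1,-5), (1,-6).

y(t) = K_1e^(-5t) + K_2e^(-6t)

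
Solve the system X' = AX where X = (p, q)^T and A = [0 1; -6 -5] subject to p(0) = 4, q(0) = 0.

Coefficient matrix A = [[0, 1], [-6, -5]].
Characteristic polynomial det(A - λI) = λ^2 + 5λ + 6 = 0.
Eigenvalues λ = -2, -3.
For λ=-2: (A-λI) row 1 is [2, 1], so an eigenvector is (1, -2).
For λ=-3: (A-λI) row 1 is [3, 1], so an eigenvector is (-1, 3).
General solution: C_1e^(-2t)(1,-2) + C_2e^(-3t)(-1,3).
Applying p(0)=4, q(0)=0 gives C_1=12, C_2=8.

p(t) = 12e^(-2t) - 8e^(-3t), q(t) = -24e^(-2t) + 24e^(-3t)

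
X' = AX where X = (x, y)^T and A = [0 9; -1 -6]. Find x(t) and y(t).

x(t) = 3c_1e^(-3t) + 3c_2te^(-3t) + c_2e^(-3t), y(t) = -c_1e^(-3t) - c_2te^(-3t)

Coefficient matrix A = [[0, 9], [-1, -6]].
Characteristic polynomial det(A - λI) = λ^2 + 6λ + 9 = 0.
Single eigenvalue λ = -3 with algebraic multiplicity 2.
Eigenvector v = (3,-1); generalized eigenvector w with (A-λI)w=v is (1,0).
General solution: e^(-3t)[c_1·v + c_2·(t·v + w)].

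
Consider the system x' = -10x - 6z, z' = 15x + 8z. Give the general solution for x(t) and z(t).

x(t) = C_1e^(-t)sin(3t) - C_1e^(-t)cos(3t) - C_2e^(-t)sin(3t) - C_2e^(-t)cos(3t), z(t) = -2C_1e^(-t)sin(3t) + C_1e^(-t)cos(3t) + C_2e^(-t)sin(3t) + 2C_2e^(-t)cos(3t)

Coefficient matrix A = [[-10, -6], [15, 8]].
Characteristic polynomial det(A - λI) = λ^2 + 2λ + 10 = 0.
Eigenvalues λ = -1 ± 3i (complex conjugate pair).
For λ=-1+3i: an eigenvector is (-1,1) - i(1,-2) = (-1 - i, 1 + 2i).
A real fundamental pair from Re and Im of e^((-1+3i)t)v: X_1 = e^(-t)(cos(3t)·(-1,1) + sin(3t)·(1,-2)), X_2 = e^(-t)(sin(3t)·(-1,1) - cos(3t)·(1,-2)).
General solution: C_1X_1 + C_2X_2.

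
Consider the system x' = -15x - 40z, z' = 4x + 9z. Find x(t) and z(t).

Coefficient matrix A = [[-15, -40], [4, 9]].
Characteristic polynomial det(A - λI) = λ^2 + 6λ + 25 = 0.
Eigenvalues λ = -3 ± 4i (complex conjugate pair).
For λ=-3+4i: an eigenvector is (-3,1) - i(-1,0) = (-3 + i, 1).
A real fundamental pair from Re and Im of e^((-3+4i)t)v: X_1 = e^(-3t)(cos(4t)·(-3,1) + sin(4t)·(-1,0)), X_2 = e^(-3t)(sin(4t)·(-3,1) - cos(4t)·(-1,0)).
General solution: K_1X_1 + K_2X_2.

x(t) = -K_1e^(-3t)sin(4t) - 3K_1e^(-3t)cos(4t) - 3K_2e^(-3t)sin(4t) + K_2e^(-3t)cos(4t), z(t) = K_1e^(-3t)cos(4t) + K_2e^(-3t)sin(4t)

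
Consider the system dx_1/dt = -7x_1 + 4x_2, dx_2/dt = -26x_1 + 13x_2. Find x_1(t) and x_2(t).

x_1(t) = K_1e^(3t)sin(2t) - K_1e^(3t)cos(2t) - K_2e^(3t)sin(2t) - K_2e^(3t)cos(2t), x_2(t) = 3K_1e^(3t)sin(2t) - 2K_1e^(3t)cos(2t) - 2K_2e^(3t)sin(2t) - 3K_2e^(3t)cos(2t)

Coefficient matrix A = [[-7, 4], [-26, 13]].
Characteristic polynomial det(A - λI) = λ^2 - 6λ + 13 = 0.
Eigenvalues λ = 3 ± 2i (complex conjugate pair).
For λ=3+2i: an eigenvector is (-1,-2) - i(1,3) = (-1 - i, -2 - 3i).
A real fundamental pair from Re and Im of e^((3+2i)t)v: X_1 = e^(3t)(cos(2t)·(-1,-2) + sin(2t)·(1,3)), X_2 = e^(3t)(sin(2t)·(-1,-2) - cos(2t)·(1,3)).
General solution: K_1X_1 + K_2X_2.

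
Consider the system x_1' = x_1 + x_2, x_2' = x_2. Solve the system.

x_1(t) = -K_1e^(t) - K_2te^(t) + 3K_2e^(t), x_2(t) = -K_2e^(t)

Coefficient matrix A = [[1, 1], [0, 1]].
Characteristic polynomial det(A - λI) = λ^2 - 2λ + 1 = 0.
Single eigenvalue λ = 1 with algebraic multiplicity 2.
Eigenvector v = (-1,0); generalized eigenvector w with (A-λI)w=v is (3,-1).
General solution: e^(t)[K_1·v + K_2·(t·v + w)].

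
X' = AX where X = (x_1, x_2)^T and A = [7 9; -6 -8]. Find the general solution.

x_1(t) = -K_1e^(-2t) + 3K_2e^(t), x_2(t) = K_1e^(-2t) - 2K_2e^(t)

Coefficient matrix A = [[7, 9], [-6, -8]].
Characteristic polynomial det(A - λI) = λ^2 + λ - 2 = 0.
Eigenvalues λ = -2, 1.
For λ=-2: (A-λI) row 1 is [9, 9], so an eigenvector is (-1, 1).
For λ=1: (A-λI) row 1 is [6, 9], so an eigenvector is (3, -2).
General solution: K_1e^(-2t)(-1,1) + K_2e^(t)(3,-2).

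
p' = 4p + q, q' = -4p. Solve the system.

p(t) = -c_1e^(2t) - c_2te^(2t), q(t) = 2c_1e^(2t) + 2c_2te^(2t) - c_2e^(2t)

Coefficient matrix A = [[4, 1], [-4, 0]].
Characteristic polynomial det(A - λI) = λ^2 - 4λ + 4 = 0.
Single eigenvalue λ = 2 with algebraic multiplicity 2.
Eigenvector v = (-1,2); generalized eigenvector w with (A-λI)w=v is (0,-1).
General solution: e^(2t)[c_1·v + c_2·(t·v + w)].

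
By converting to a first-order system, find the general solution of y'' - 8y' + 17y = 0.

Let x_1 = y, x_2 = y'. Then x_1' = x_2 and x_2' = -17x_1 + 8x_2.
A = [[0,1],[-17,8]]; det(A-λI) = λ^2 - 8λ + 17.
Eigenvalues λ = 4 ± i.

y(t) = C_1e^(4t)cos(t) + C_2e^(4t)sin(t)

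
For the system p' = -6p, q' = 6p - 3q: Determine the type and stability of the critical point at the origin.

stable node

A = [[-6,0],[6,-3]]; det(A-λI) = λ^2 + 9λ + 18.
λ = -6, -3: both negative.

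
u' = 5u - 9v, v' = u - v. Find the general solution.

Coefficient matrix A = [[5, -9], [1, -1]].
Characteristic polynomial det(A - λI) = λ^2 - 4λ + 4 = 0.
Single eigenvalue λ = 2 with algebraic multiplicity 2.
Eigenvector v = (3,1); generalized eigenvector w with (A-λI)w=v is (1,0).
General solution: e^(2t)[K_1·v + K_2·(t·v + w)].

u(t) = 3K_1e^(2t) + 3K_2te^(2t) + K_2e^(2t), v(t) = K_1e^(2t) + K_2te^(2t)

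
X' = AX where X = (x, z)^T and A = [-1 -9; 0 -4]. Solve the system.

Coefficient matrix A = [[-1, -9], [0, -4]].
Characteristic polynomial det(A - λI) = λ^2 + 5λ + 4 = 0.
Eigenvalues λ = -1, -4.
For λ=-1: (A-λI) row 1 is [0, -9], so an eigenvector is (-1, 0).
For λ=-4: (A-λI) row 1 is [3, -9], so an eigenvector is (-3, -1).
General solution: K_1e^(-t)(-1,0) + K_2e^(-4t)(-3,-1).

x(t) = -K_1e^(-t) - 3K_2e^(-4t), z(t) = -K_2e^(-4t)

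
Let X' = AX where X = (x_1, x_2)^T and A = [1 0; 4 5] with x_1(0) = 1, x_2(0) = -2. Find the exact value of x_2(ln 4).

-1028

A = [[1,0],[4,5]]; eigenvalues λ = 1, 5.
Eigenvectors: (-1,1) for λ=1, (0,1) for λ=5.
From the initial condition, c_1 = -1, c_2 = -1.
x_2(ln 4) = (-1)(4^1)(1) + (-1)(4^5)(1) = -1028.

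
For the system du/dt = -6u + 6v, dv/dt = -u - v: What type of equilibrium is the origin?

stable node

A = [[-6,6],[-1,-1]]; det(A-λI) = λ^2 + 7λ + 12.
λ = -4, -3: both negative.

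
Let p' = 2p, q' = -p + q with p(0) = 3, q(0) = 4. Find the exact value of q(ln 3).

A = [[2,0],[-1,1]]; eigenvalues λ = 1, 2.
Eigenvectors: (0,-1) for λ=1, (1,-1) for λ=2.
From the initial condition, c_1 = -7, c_2 = 3.
q(ln 3) = (-7)(3^1)(-1) + (3)(3^2)(-1) = -6.

-6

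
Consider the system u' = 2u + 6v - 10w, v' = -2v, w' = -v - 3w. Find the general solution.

u(t) = C_1e^(2t) - 4C_2e^(-2t) + 2C_3e^(-3t), v(t) = C_2e^(-2t), w(t) = -C_2e^(-2t) + C_3e^(-3t)

Coefficient matrix A = [[2, 6, -10], [0, -2, 0], [0, -1, -3]].
det(A - λI) = 0 gives eigenvalues λ = 2, -2, -3.
For λ=2: eigenvector (1,0,0).
For λ=-2: eigenvector (-4,1,-1).
For λ=-3: eigenvector (2,0,1).
General solution: C_1e^(2t)(1,0,0) + C_2e^(-2t)(-4,1,-1) + C_3e^(-3t)(2,0,1).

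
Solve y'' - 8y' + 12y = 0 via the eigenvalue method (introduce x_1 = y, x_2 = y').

y(t) = c_1e^(2t) + c_2e^(6t)

Let x_1 = y, x_2 = y'. Then x_1' = x_2 and x_2' = -12x_1 + 8x_2.
A = [[0,1],[-12,8]]; det(A-λI) = λ^2 - 8λ + 12.
Eigenvalues λ = 2, 6 with eigenvectors (1,2), (1,6).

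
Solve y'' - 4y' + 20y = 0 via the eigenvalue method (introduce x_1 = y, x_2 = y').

Let x_1 = y, x_2 = y'. Then x_1' = x_2 and x_2' = -20x_1 + 4x_2.
A = [[0,1],[-20,4]]; det(A-λI) = λ^2 - 4λ + 20.
Eigenvalues λ = 2 ± 4i.

y(t) = c_1e^(2t)cos(4t) + c_2e^(2t)sin(4t)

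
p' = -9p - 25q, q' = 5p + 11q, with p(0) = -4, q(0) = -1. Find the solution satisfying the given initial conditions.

Coefficient matrix A = [[-9, -25], [5, 11]].
Characteristic polynomial det(A - λI) = λ^2 - 2λ + 26 = 0.
Eigenvalues λ = 1 ± 5i (complex conjugate pair).
For λ=1+5i: an eigenvector is (2,-1) - i(1,0) = (2 - i, -1).
A real fundamental pair from Re and Im of e^((1+5i)t)v: X_1 = e^(t)(cos(5t)·(2,-1) + sin(5t)·(1,0)), X_2 = e^(t)(sin(5t)·(2,-1) - cos(5t)·(1,0)).
General solution: K_1X_1 + K_2X_2.
Applying p(0)=-4, q(0)=-1 gives K_1=1, K_2=6.

p(t) = 13e^(t)sin(5t) - 4e^(t)cos(5t), q(t) = -6e^(t)sin(5t) - e^(t)cos(5t)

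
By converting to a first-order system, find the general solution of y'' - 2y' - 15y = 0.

Let x_1 = y, x_2 = y'. Then x_1' = x_2 and x_2' = 15x_1 + 2x_2.
A = [[0,1],[15,2]]; det(A-λI) = λ^2 - 2λ - 15.
Eigenvalues λ = -3, 5 with eigenvectors (1,-3), (1,5).

y(t) = C_1e^(-3t) + C_2e^(5t)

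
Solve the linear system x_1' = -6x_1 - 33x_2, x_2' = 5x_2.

Coefficient matrix A = [[-6, -33], [0, 5]].
Characteristic polynomial det(A - λI) = λ^2 + λ - 30 = 0.
Eigenvalues λ = 5, -6.
For λ=5: (A-λI) row 1 is [-11, -33], so an eigenvector is (-3, 1).
For λ=-6: (A-λI) row 1 is [0, -33], so an eigenvector is (-1, 0).
General solution: K_1e^(5t)(-3,1) + K_2e^(-6t)(-1,0).

x_1(t) = -3K_1e^(5t) - K_2e^(-6t), x_2(t) = K_1e^(5t)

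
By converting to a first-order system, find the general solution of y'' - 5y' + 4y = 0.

y(t) = c_1e^(t) + c_2e^(4t)

Let x_1 = y, x_2 = y'. Then x_1' = x_2 and x_2' = -4x_1 + 5x_2.
A = [[0,1],[-4,5]]; det(A-λI) = λ^2 - 5λ + 4.
Eigenvalues λ = 1, 4 with eigenvectors (1,1), (1,4).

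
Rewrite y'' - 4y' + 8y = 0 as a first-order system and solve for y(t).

Let x_1 = y, x_2 = y'. Then x_1' = x_2 and x_2' = -8x_1 + 4x_2.
A = [[0,1],[-8,4]]; det(A-λI) = λ^2 - 4λ + 8.
Eigenvalues λ = 2 ± 2i.

y(t) = C_1e^(2t)cos(2t) + C_2e^(2t)sin(2t)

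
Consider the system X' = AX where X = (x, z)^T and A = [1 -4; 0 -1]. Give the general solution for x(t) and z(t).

x(t) = C_1e^(t) + 2C_2e^(-t), z(t) = C_2e^(-t)

Coefficient matrix A = [[1, -4], [0, -1]].
Characteristic polynomial det(A - λI) = λ^2 - 1 = 0.
Eigenvalues λ = 1, -1.
For λ=1: (A-λI) row 1 is [0, -4], so an eigenvector is (1, 0).
For λ=-1: (A-λI) row 1 is [2, -4], so an eigenvector is (2, 1).
General solution: C_1e^(t)(1,0) + C_2e^(-t)(2,1).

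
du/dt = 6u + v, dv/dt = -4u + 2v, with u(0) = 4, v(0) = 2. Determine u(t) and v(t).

Coefficient matrix A = [[6, 1], [-4, 2]].
Characteristic polynomial det(A - λI) = λ^2 - 8λ + 16 = 0.
Single eigenvalue λ = 4 with algebraic multiplicity 2.
Eigenvector v = (-1,2); generalized eigenvector w with (A-λI)w=v is (-2,3).
General solution: e^(4t)[K_1·v + K_2·(t·v + w)].
Applying u(0)=4, v(0)=2 gives K_1=16, K_2=-10.

u(t) = 10te^(4t) + 4e^(4t), v(t) = -20te^(4t) + 2e^(4t)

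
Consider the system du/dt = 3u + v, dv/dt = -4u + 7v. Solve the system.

u(t) = c_1e^(5t) + c_2te^(5t), v(t) = 2c_1e^(5t) + 2c_2te^(5t) + c_2e^(5t)

Coefficient matrix A = [[3, 1], [-4, 7]].
Characteristic polynomial det(A - λI) = λ^2 - 10λ + 25 = 0.
Single eigenvalue λ = 5 with algebraic multiplicity 2.
Eigenvector v = (1,2); generalized eigenvector w with (A-λI)w=v is (0,1).
General solution: e^(5t)[c_1·v + c_2·(t·v + w)].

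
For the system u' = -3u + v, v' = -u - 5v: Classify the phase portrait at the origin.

stable improper node

A = [[-3,1],[-1,-5]]; det(A-λI) = λ^2 + 8λ + 16.
repeated λ = -4 with a single eigenvector.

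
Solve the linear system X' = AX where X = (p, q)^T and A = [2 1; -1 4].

Coefficient matrix A = [[2, 1], [-1, 4]].
Characteristic polynomial det(A - λI) = λ^2 - 6λ + 9 = 0.
Single eigenvalue λ = 3 with algebraic multiplicity 2.
Eigenvector v = (1,1); generalized eigenvector w with (A-λI)w=v is (-2,-1).
General solution: e^(3t)[c_1·v + c_2·(t·v + w)].

p(t) = c_1e^(3t) + c_2te^(3t) - 2c_2e^(3t), q(t) = c_1e^(3t) + c_2te^(3t) - c_2e^(3t)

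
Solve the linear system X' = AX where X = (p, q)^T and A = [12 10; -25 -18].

Coefficient matrix A = [[12, 10], [-25, -18]].
Characteristic polynomial det(A - λI) = λ^2 + 6λ + 34 = 0.
Eigenvalues λ = -3 ± 5i (complex conjugate pair).
For λ=-3+5i: an eigenvector is (1,-2) - i(-1,1) = (1 + i, -2 - i).
A real fundamental pair from Re and Im of e^((-3+5i)t)v: X_1 = e^(-3t)(cos(5t)·(1,-2) + sin(5t)·(-1,1)), X_2 = e^(-3t)(sin(5t)·(1,-2) - cos(5t)·(-1,1)).
General solution: K_1X_1 + K_2X_2.

p(t) = -K_1e^(-3t)sin(5t) + K_1e^(-3t)cos(5t) + K_2e^(-3t)sin(5t) + K_2e^(-3t)cos(5t), q(t) = K_1e^(-3t)sin(5t) - 2K_1e^(-3t)cos(5t) - 2K_2e^(-3t)sin(5t) - K_2e^(-3t)cos(5t)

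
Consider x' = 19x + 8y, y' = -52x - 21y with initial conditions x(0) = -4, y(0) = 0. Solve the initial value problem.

x(t) = -20e^(-t)sin(4t) - 4e^(-t)cos(4t), y(t) = 52e^(-t)sin(4t)

Coefficient matrix A = [[19, 8], [-52, -21]].
Characteristic polynomial det(A - λI) = λ^2 + 2λ + 17 = 0.
Eigenvalues λ = -1 ± 4i (complex conjugate pair).
For λ=-1+4i: an eigenvector is (-1,3) - i(1,-2) = (-1 - i, 3 + 2i).
A real fundamental pair from Re and Im of e^((-1+4i)t)v: X_1 = e^(-t)(cos(4t)·(-1,3) + sin(4t)·(1,-2)), X_2 = e^(-t)(sin(4t)·(-1,3) - cos(4t)·(1,-2)).
General solution: c_1X_1 + c_2X_2.
Applying x(0)=-4, y(0)=0 gives c_1=-8, c_2=12.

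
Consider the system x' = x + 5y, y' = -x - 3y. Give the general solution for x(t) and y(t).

Coefficient matrix A = [[1, 5], [-1, -3]].
Characteristic polynomial det(A - λI) = λ^2 + 2λ + 2 = 0.
Eigenvalues λ = -1 ± i (complex conjugate pair).
For λ=-1+i: an eigenvector is (-1,0) - i(-2,1) = (-1 + 2i, 0 - i).
A real fundamental pair from Re and Im of e^((-1+i)t)v: X_1 = e^(-t)(cos(t)·(-1,0) + sin(t)·(-2,1)), X_2 = e^(-t)(sin(t)·(-1,0) - cos(t)·(-2,1)).
General solution: K_1X_1 + K_2X_2.

x(t) = -2K_1e^(-t)sin(t) - K_1e^(-t)cos(t) - K_2e^(-t)sin(t) + 2K_2e^(-t)cos(t), y(t) = K_1e^(-t)sin(t) - K_2e^(-t)cos(t)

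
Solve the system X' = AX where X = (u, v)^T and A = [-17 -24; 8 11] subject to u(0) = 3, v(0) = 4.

Coefficient matrix A = [[-17, -24], [8, 11]].
Characteristic polynomial det(A - λI) = λ^2 + 6λ + 5 = 0.
Eigenvalues λ = -5, -1.
For λ=-5: (A-λI) row 1 is [-12, -24], so an eigenvector is (2, -1).
For λ=-1: (A-λI) row 1 is [-16, -24], so an eigenvector is (-3, 2).
General solution: K_1e^(-5t)(2,-1) + K_2e^(-t)(-3,2).
Applying u(0)=3, v(0)=4 gives K_1=18, K_2=11.

u(t) = -33e^(-t) + 36e^(-5t), v(t) = 22e^(-t) - 18e^(-5t)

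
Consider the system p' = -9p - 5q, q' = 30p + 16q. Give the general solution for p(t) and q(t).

Coefficient matrix A = [[-9, -5], [30, 16]].
Characteristic polynomial det(A - λI) = λ^2 - 7λ + 6 = 0.
Eigenvalues λ = 6, 1.
For λ=6: (A-λI) row 1 is [-15, -5], so an eigenvector is (-1, 3).
For λ=1: (A-λI) row 1 is [-10, -5], so an eigenvector is (1, -2).
General solution: c_1e^(6t)(-1,3) + c_2e^(t)(1,-2).

p(t) = -c_1e^(6t) + c_2e^(t), q(t) = 3c_1e^(6t) - 2c_2e^(t)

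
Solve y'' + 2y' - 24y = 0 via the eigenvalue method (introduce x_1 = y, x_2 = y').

Let x_1 = y, x_2 = y'. Then x_1' = x_2 and x_2' = 24x_1 - 2x_2.
A = [[0,1],[24,-2]]; det(A-λI) = λ^2 + 2λ - 24.
Eigenvalues λ = -6, 4 with eigenvectors (1,-6), (1,4).

y(t) = c_1e^(-6t) + c_2e^(4t)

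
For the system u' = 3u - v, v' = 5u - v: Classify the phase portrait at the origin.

unstable spiral

A = [[3,-1],[5,-1]]; det(A-λI) = λ^2 - 2λ + 2.
λ = 1 ± i: positive real part.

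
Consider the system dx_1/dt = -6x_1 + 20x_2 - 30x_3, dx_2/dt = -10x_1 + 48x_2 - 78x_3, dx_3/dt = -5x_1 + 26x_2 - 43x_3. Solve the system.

Coefficient matrix A = [[-6, 20, -30], [-10, 48, -78], [-5, 26, -43]].
det(A - λI) = 0 gives eigenvalues λ = -4, -1, 4.
For λ=-4: eigenvector (0,-3,-2).
For λ=-1: eigenvector (2,2,1).
For λ=4: eigenvector (1,2,1).
General solution: c_1e^(-4t)(0,-3,-2) + c_2e^(-t)(2,2,1) + c_3e^(4t)(1,2,1).

x_1(t) = 2c_2e^(-t) + c_3e^(4t), x_2(t) = -3c_1e^(-4t) + 2c_2e^(-t) + 2c_3e^(4t), x_3(t) = -2c_1e^(-4t) + c_2e^(-t) + c_3e^(4t)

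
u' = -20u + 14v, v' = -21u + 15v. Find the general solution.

u(t) = -2C_1e^(t) - C_2e^(-6t), v(t) = -3C_1e^(t) - C_2e^(-6t)

Coefficient matrix A = [[-20, 14], [-21, 15]].
Characteristic polynomial det(A - λI) = λ^2 + 5λ - 6 = 0.
Eigenvalues λ = 1, -6.
For λ=1: (A-λI) row 1 is [-21, 14], so an eigenvector is (-2, -3).
For λ=-6: (A-λI) row 1 is [-14, 14], so an eigenvector is (-1, -1).
General solution: C_1e^(t)(-2,-3) + C_2e^(-6t)(-1,-1).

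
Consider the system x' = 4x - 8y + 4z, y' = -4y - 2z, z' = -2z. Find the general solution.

Coefficient matrix A = [[4, -8, 4], [0, -4, -2], [0, 0, -2]].
det(A - λI) = 0 gives eigenvalues λ = -2, 4, -4.
For λ=-2: eigenvector (2,1,-1).
For λ=4: eigenvector (1,0,0).
For λ=-4: eigenvector (1,1,0).
General solution: K_1e^(-2t)(2,1,-1) + K_2e^(4t)(1,0,0) + K_3e^(-4t)(1,1,0).

x(t) = 2K_1e^(-2t) + K_2e^(4t) + K_3e^(-4t), y(t) = K_1e^(-2t) + K_3e^(-4t), z(t) = -K_1e^(-2t)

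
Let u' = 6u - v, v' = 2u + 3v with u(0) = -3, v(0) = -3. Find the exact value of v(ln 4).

A = [[6,-1],[2,3]]; eigenvalues λ = 4, 5.
Eigenvectors: (1,2) for λ=4, (1,1) for λ=5.
From the initial condition, c_1 = 0, c_2 = -3.
v(ln 4) = (0)(4^4)(2) + (-3)(4^5)(1) = -3072.

-3072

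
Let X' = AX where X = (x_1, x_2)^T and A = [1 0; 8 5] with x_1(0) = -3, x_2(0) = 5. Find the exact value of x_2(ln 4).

A = [[1,0],[8,5]]; eigenvalues λ = 5, 1.
Eigenvectors: (0,-1) for λ=5, (1,-2) for λ=1.
From the initial condition, c_1 = 1, c_2 = -3.
x_2(ln 4) = (1)(4^5)(-1) + (-3)(4^1)(-2) = -1000.

-1000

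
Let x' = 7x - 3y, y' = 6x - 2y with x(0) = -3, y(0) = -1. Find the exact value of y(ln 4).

A = [[7,-3],[6,-2]]; eigenvalues λ = 4, 1.
Eigenvectors: (1,1) for λ=4, (1,2) for λ=1.
From the initial condition, c_1 = -5, c_2 = 2.
y(ln 4) = (-5)(4^4)(1) + (2)(4^1)(2) = -1264.

-1264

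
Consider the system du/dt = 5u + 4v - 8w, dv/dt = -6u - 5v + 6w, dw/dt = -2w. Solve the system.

Coefficient matrix A = [[5, 4, -8], [-6, -5, 6], [0, 0, -2]].
det(A - λI) = 0 gives eigenvalues λ = 1, -2, -1.
For λ=1: eigenvector (1,-1,0).
For λ=-2: eigenvector (0,2,1).
For λ=-1: eigenvector (-2,3,0).
General solution: C_1e^(t)(1,-1,0) + C_2e^(-2t)(0,2,1) + C_3e^(-t)(-2,3,0).

u(t) = C_1e^(t) - 2C_3e^(-t), v(t) = -C_1e^(t) + 2C_2e^(-2t) + 3C_3e^(-t), w(t) = C_2e^(-2t)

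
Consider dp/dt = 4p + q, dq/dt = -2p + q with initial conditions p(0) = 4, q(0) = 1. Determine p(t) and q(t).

p(t) = 9e^(3t) - 5e^(2t), q(t) = -9e^(3t) + 10e^(2t)

Coefficient matrix A = [[4, 1], [-2, 1]].
Characteristic polynomial det(A - λI) = λ^2 - 5λ + 6 = 0.
Eigenvalues λ = 3, 2.
For λ=3: (A-λI) row 1 is [1, 1], so an eigenvector is (-1, 1).
For λ=2: (A-λI) row 1 is [2, 1], so an eigenvector is (1, -2).
General solution: c_1e^(3t)(-1,1) + c_2e^(2t)(1,-2).
Applying p(0)=4, q(0)=1 gives c_1=-9, c_2=-5.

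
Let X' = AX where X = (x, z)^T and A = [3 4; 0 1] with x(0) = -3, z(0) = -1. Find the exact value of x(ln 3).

-129

A = [[3,4],[0,1]]; eigenvalues λ = 1, 3.
Eigenvectors: (-2,1) for λ=1, (-1,0) for λ=3.
From the initial condition, c_1 = -1, c_2 = 5.
x(ln 3) = (-1)(3^1)(-2) + (5)(3^3)(-1) = -129.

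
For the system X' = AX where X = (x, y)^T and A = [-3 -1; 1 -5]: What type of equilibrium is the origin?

A = [[-3,-1],[1,-5]]; det(A-λI) = λ^2 + 8λ + 16.
repeated λ = -4 with a single eigenvector.

stable improper node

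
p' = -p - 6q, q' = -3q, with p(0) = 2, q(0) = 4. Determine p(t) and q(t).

Coefficient matrix A = [[-1, -6], [0, -3]].
Characteristic polynomial det(A - λI) = λ^2 + 4λ + 3 = 0.
Eigenvalues λ = -1, -3.
For λ=-1: (A-λI) row 1 is [0, -6], so an eigenvector is (-1, 0).
For λ=-3: (A-λI) row 1 is [2, -6], so an eigenvector is (3, 1).
General solution: c_1e^(-t)(-1,0) + c_2e^(-3t)(3,1).
Applying p(0)=2, q(0)=4 gives c_1=10, c_2=4.

p(t) = -10e^(-t) + 12e^(-3t), q(t) = 4e^(-3t)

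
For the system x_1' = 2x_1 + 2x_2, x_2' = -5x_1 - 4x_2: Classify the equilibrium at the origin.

stable spiral

A = [[2,2],[-5,-4]]; det(A-λI) = λ^2 + 2λ + 2.
λ = -1 ± i: negative real part.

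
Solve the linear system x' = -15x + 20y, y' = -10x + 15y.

x(t) = 2K_1e^(-5t) + K_2e^(5t), y(t) = K_1e^(-5t) + K_2e^(5t)

Coefficient matrix A = [[-15, 20], [-10, 15]].
Characteristic polynomial det(A - λI) = λ^2 - 25 = 0.
Eigenvalues λ = -5, 5.
For λ=-5: (A-λI) row 1 is [-10, 20], so an eigenvector is (2, 1).
For λ=5: (A-λI) row 1 is [-20, 20], so an eigenvector is (1, 1).
General solution: K_1e^(-5t)(2,1) + K_2e^(5t)(1,1).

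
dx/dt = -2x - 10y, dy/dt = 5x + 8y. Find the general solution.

Coefficient matrix A = [[-2, -10], [5, 8]].
Characteristic polynomial det(A - λI) = λ^2 - 6λ + 34 = 0.
Eigenvalues λ = 3 ± 5i (complex conjugate pair).
For λ=3+5i: an eigenvector is (1,0) - i(-1,1) = (1 + i, 0 - i).
A real fundamental pair from Re and Im of e^((3+5i)t)v: X_1 = e^(3t)(cos(5t)·(1,0) + sin(5t)·(-1,1)), X_2 = e^(3t)(sin(5t)·(1,0) - cos(5t)·(-1,1)).
General solution: K_1X_1 + K_2X_2.

x(t) = -K_1e^(3t)sin(5t) + K_1e^(3t)cos(5t) + K_2e^(3t)sin(5t) + K_2e^(3t)cos(5t), y(t) = K_1e^(3t)sin(5t) - K_2e^(3t)cos(5t)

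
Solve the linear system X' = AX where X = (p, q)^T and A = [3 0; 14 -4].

Coefficient matrix A = [[3, 0], [14, -4]].
Characteristic polynomial det(A - λI) = λ^2 + λ - 12 = 0.
Eigenvalues λ = 3, -4.
For λ=3: (A-λI) row 2 is [14, -7], so an eigenvector is (1, 2).
For λ=-4: (A-λI) row 1 is [7, 0], so an eigenvector is (0, 1).
General solution: c_1e^(3t)(1,2) + c_2e^(-4t)(0,1).

p(t) = c_1e^(3t), q(t) = 2c_1e^(3t) + c_2e^(-4t)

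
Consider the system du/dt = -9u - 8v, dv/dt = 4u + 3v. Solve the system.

Coefficient matrix A = [[-9, -8], [4, 3]].
Characteristic polynomial det(A - λI) = λ^2 + 6λ + 5 = 0.
Eigenvalues λ = -5, -1.
For λ=-5: (A-λI) row 1 is [-4, -8], so an eigenvector is (2, -1).
For λ=-1: (A-λI) row 1 is [-8, -8], so an eigenvector is (1, -1).
General solution: C_1e^(-5t)(2,-1) + C_2e^(-t)(1,-1).

u(t) = 2C_1e^(-5t) + C_2e^(-t), v(t) = -C_1e^(-5t) - C_2e^(-t)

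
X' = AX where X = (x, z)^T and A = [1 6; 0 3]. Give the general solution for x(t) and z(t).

Coefficient matrix A = [[1, 6], [0, 3]].
Characteristic polynomial det(A - λI) = λ^2 - 4λ + 3 = 0.
Eigenvalues λ = 1, 3.
For λ=1: (A-λI) row 1 is [0, 6], so an eigenvector is (1, 0).
For λ=3: (A-λI) row 1 is [-2, 6], so an eigenvector is (3, 1).
General solution: K_1e^(t)(1,0) + K_2e^(3t)(3,1).

x(t) = K_1e^(t) + 3K_2e^(3t), z(t) = K_2e^(3t)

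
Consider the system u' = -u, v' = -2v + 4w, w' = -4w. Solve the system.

Coefficient matrix A = [[-1, 0, 0], [0, -2, 4], [0, 0, -4]].
det(A - λI) = 0 gives eigenvalues λ = -4, -2, -1.
For λ=-4: eigenvector (0,-2,1).
For λ=-2: eigenvector (0,1,0).
For λ=-1: eigenvector (1,0,0).
General solution: K_1e^(-4t)(0,-2,1) + K_2e^(-2t)(0,1,0) + K_3e^(-t)(1,0,0).

u(t) = K_3e^(-t), v(t) = -2K_1e^(-4t) + K_2e^(-2t), w(t) = K_1e^(-4t)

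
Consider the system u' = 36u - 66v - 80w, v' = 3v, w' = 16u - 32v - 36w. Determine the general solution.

u(t) = 5C_1e^(4t) + 2C_2e^(-4t) + 2C_3e^(3t), v(t) = C_3e^(3t), w(t) = 2C_1e^(4t) + C_2e^(-4t)

Coefficient matrix A = [[36, -66, -80], [0, 3, 0], [16, -32, -36]].
det(A - λI) = 0 gives eigenvalues λ = 4, -4, 3.
For λ=4: eigenvector (5,0,2).
For λ=-4: eigenvector (2,0,1).
For λ=3: eigenvector (2,1,0).
General solution: C_1e^(4t)(5,0,2) + C_2e^(-4t)(2,0,1) + C_3e^(3t)(2,1,0).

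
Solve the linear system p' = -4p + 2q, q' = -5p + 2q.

p(t) = -C_1e^(-t)sin(t) + C_1e^(-t)cos(t) + C_2e^(-t)sin(t) + C_2e^(-t)cos(t), q(t) = -2C_1e^(-t)sin(t) + C_1e^(-t)cos(t) + C_2e^(-t)sin(t) + 2C_2e^(-t)cos(t)

Coefficient matrix A = [[-4, 2], [-5, 2]].
Characteristic polynomial det(A - λI) = λ^2 + 2λ + 2 = 0.
Eigenvalues λ = -1 ± i (complex conjugate pair).
For λ=-1+i: an eigenvector is (1,1) - i(-1,-2) = (1 + i, 1 + 2i).
A real fundamental pair from Re and Im of e^((-1+i)t)v: X_1 = e^(-t)(cos(t)·(1,1) + sin(t)·(-1,-2)), X_2 = e^(-t)(sin(t)·(1,1) - cos(t)·(-1,-2)).
General solution: C_1X_1 + C_2X_2.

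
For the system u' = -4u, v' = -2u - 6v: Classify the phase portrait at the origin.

stable node

A = [[-4,0],[-2,-6]]; det(A-λI) = λ^2 + 10λ + 24.
λ = -4, -6: both negative.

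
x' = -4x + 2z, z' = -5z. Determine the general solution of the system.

Coefficient matrix A = [[-4, 2], [0, -5]].
Characteristic polynomial det(A - λI) = λ^2 + 9λ + 20 = 0.
Eigenvalues λ = -5, -4.
For λ=-5: (A-λI) row 1 is [1, 2], so an eigenvector is (2, -1).
For λ=-4: (A-λI) row 1 is [0, 2], so an eigenvector is (1, 0).
General solution: c_1e^(-5t)(2,-1) + c_2e^(-4t)(1,0).

x(t) = 2c_1e^(-5t) + c_2e^(-4t), z(t) = -c_1e^(-5t)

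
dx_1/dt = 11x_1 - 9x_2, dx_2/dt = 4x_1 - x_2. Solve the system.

x_1(t) = -3c_1e^(5t) - 3c_2te^(5t) + c_2e^(5t), x_2(t) = -2c_1e^(5t) - 2c_2te^(5t) + c_2e^(5t)

Coefficient matrix A = [[11, -9], [4, -1]].
Characteristic polynomial det(A - λI) = λ^2 - 10λ + 25 = 0.
Single eigenvalue λ = 5 with algebraic multiplicity 2.
Eigenvector v = (-3,-2); generalized eigenvector w with (A-λI)w=v is (1,1).
General solution: e^(5t)[c_1·v + c_2·(t·v + w)].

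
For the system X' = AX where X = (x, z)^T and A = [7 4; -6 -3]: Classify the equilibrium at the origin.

unstable node

A = [[7,4],[-6,-3]]; det(A-λI) = λ^2 - 4λ + 3.
λ = 3, 1: both positive.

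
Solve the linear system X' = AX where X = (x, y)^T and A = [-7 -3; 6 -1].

Coefficient matrix A = [[-7, -3], [6, -1]].
Characteristic polynomial det(A - λI) = λ^2 + 8λ + 25 = 0.
Eigenvalues λ = -4 ± 3i (complex conjugate pair).
For λ=-4+3i: an eigenvector is (1,-1) - i(0,1) = (1, -1 - i).
A real fundamental pair from Re and Im of e^((-4+3i)t)v: X_1 = e^(-4t)(cos(3t)·(1,-1) + sin(3t)·(0,1)), X_2 = e^(-4t)(sin(3t)·(1,-1) - cos(3t)·(0,1)).
General solution: c_1X_1 + c_2X_2.

x(t) = c_1e^(-4t)cos(3t) + c_2e^(-4t)sin(3t), y(t) = c_1e^(-4t)sin(3t) - c_1e^(-4t)cos(3t) - c_2e^(-4t)sin(3t) - c_2e^(-4t)cos(3t)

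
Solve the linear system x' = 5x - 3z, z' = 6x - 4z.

x(t) = K_1e^(2t) + K_2e^(-t), z(t) = K_1e^(2t) + 2K_2e^(-t)

Coefficient matrix A = [[5, -3], [6, -4]].
Characteristic polynomial det(A - λI) = λ^2 - λ - 2 = 0.
Eigenvalues λ = 2, -1.
For λ=2: (A-λI) row 1 is [3, -3], so an eigenvector is (1, 1).
For λ=-1: (A-λI) row 1 is [6, -3], so an eigenvector is (1, 2).
General solution: K_1e^(2t)(1,1) + K_2e^(-t)(1,2).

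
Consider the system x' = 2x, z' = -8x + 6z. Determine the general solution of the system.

Coefficient matrix A = [[2, 0], [-8, 6]].
Characteristic polynomial det(A - λI) = λ^2 - 8λ + 12 = 0.
Eigenvalues λ = 6, 2.
For λ=6: (A-λI) row 1 is [-4, 0], so an eigenvector is (0, 1).
For λ=2: (A-λI) row 2 is [-8, 4], so an eigenvector is (-1, -2).
General solution: K_1e^(6t)(0,1) + K_2e^(2t)(-1,-2).

x(t) = -K_2e^(2t), z(t) = K_1e^(6t) - 2K_2e^(2t)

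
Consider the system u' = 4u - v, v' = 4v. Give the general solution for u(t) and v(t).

u(t) = C_1e^(4t) + C_2te^(4t) + 2C_2e^(4t), v(t) = -C_2e^(4t)

Coefficient matrix A = [[4, -1], [0, 4]].
Characteristic polynomial det(A - λI) = λ^2 - 8λ + 16 = 0.
Single eigenvalue λ = 4 with algebraic multiplicity 2.
Eigenvector v = (1,0); generalized eigenvector w with (A-λI)w=v is (2,-1).
General solution: e^(4t)[C_1·v + C_2·(t·v + w)].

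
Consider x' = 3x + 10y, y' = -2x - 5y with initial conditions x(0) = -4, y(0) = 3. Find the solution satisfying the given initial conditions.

x(t) = 7e^(-t)sin(2t) - 4e^(-t)cos(2t), y(t) = -2e^(-t)sin(2t) + 3e^(-t)cos(2t)

Coefficient matrix A = [[3, 10], [-2, -5]].
Characteristic polynomial det(A - λI) = λ^2 + 2λ + 5 = 0.
Eigenvalues λ = -1 ± 2i (complex conjugate pair).
For λ=-1+2i: an eigenvector is (-2,1) - i(1,0) = (-2 - i, 1).
A real fundamental pair from Re and Im of e^((-1+2i)t)v: X_1 = e^(-t)(cos(2t)·(-2,1) + sin(2t)·(1,0)), X_2 = e^(-t)(sin(2t)·(-2,1) - cos(2t)·(1,0)).
General solution: C_1X_1 + C_2X_2.
Applying x(0)=-4, y(0)=3 gives C_1=3, C_2=-2.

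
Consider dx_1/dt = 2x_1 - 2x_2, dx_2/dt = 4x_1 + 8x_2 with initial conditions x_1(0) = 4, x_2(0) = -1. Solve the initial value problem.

Coefficient matrix A = [[2, -2], [4, 8]].
Characteristic polynomial det(A - λI) = λ^2 - 10λ + 24 = 0.
Eigenvalues λ = 6, 4.
For λ=6: (A-λI) row 1 is [-4, -2], so an eigenvector is (-1, 2).
For λ=4: (A-λI) row 1 is [-2, -2], so an eigenvector is (-1, 1).
General solution: c_1e^(6t)(-1,2) + c_2e^(4t)(-1,1).
Applying x_1(0)=4, x_2(0)=-1 gives c_1=3, c_2=-7.

x_1(t) = -3e^(6t) + 7e^(4t), x_2(t) = 6e^(6t) - 7e^(4t)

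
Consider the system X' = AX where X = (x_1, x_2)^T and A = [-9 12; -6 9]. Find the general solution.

Coefficient matrix A = [[-9, 12], [-6, 9]].
Characteristic polynomial det(A - λI) = λ^2 - 9 = 0.
Eigenvalues λ = 3, -3.
For λ=3: (A-λI) row 1 is [-12, 12], so an eigenvector is (-1, -1).
For λ=-3: (A-λI) row 1 is [-6, 12], so an eigenvector is (-2, -1).
General solution: C_1e^(3t)(-1,-1) + C_2e^(-3t)(-2,-1).

x_1(t) = -C_1e^(3t) - 2C_2e^(-3t), x_2(t) = -C_1e^(3t) - C_2e^(-3t)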